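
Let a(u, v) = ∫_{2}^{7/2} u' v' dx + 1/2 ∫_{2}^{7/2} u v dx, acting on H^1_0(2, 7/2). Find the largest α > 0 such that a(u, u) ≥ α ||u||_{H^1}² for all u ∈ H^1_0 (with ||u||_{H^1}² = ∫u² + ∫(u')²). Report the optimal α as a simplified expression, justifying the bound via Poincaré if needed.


α = (9 + 8*π^2)/(2*(9 + 4*π^2))

Coercivity of a(·,·) on H^1_0(2, 7/2) means a(u, u) ≥ α ||u||_{H^1}² for every u ∈ H^1_0.
The interval has length L = 3/2, and Poincaré/coercivity depend only on L. Here a(u, u) = ∫(u')² + (1/2)·∫u².
Here 0 < c = 1/2 < 1. The condition a(u,u) ≥ α||u||_{H^1}² reads (1−α)∫(u')² ≥ (α−c)∫u². Any admissible α is ≤ 1 (rapidly oscillating u have ∫u²/∫(u')² → 0), and α = 1 would force 0 ≥ (1−c)∫u², impossible since c < 1; so 1−α > 0. By the sharp Poincaré inequality on H^1_0 of an interval of length L, ∫(u')² ≥ (π/L)²∫u² with equality for the first sine mode sin(π(x−x₀)/L) (x₀ the left endpoint), so the inequality holds for all u iff (1−α)(π/L)² ≥ α − c, i.e. α ≤ ((π/L)² + c)/((π/L)² + 1) = (1 + c(L/π)²)/(1 + (L/π)²). With (π/L)² = 4*π^2/9 and c = 1/2, the largest admissible constant is α = ((π/L)² + c)/((π/L)² + 1).
Simplifying, α = (9 + 8*π^2)/(2*(9 + 4*π^2)).


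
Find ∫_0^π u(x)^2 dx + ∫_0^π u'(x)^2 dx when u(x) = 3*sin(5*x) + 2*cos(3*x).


||u||_{H^1(0,π)}^2 = 137*π

u'(x) = -6*sin(3*x) + 15*cos(5*x).
Expand u² and (u')² and integrate term by term on (0, π), using: for integers n ≥ 1, ∫_0^π sin²(nx) dx = ∫_0^π cos²(nx) dx = π/2; for n ≠ n', ∫_0^π sin(nx)sin(n'x) dx = ∫_0^π cos(nx)cos(n'x) dx = 0; and by product-to-sum, ∫_0^π sin(nx)cos(n'x) dx = ½∫_0^π [sin((n+n')x) + sin((n−n')x)] dx, which is 0 when n+n' is even and 2n/(n²−n'²) when n+n' is odd (it need not vanish on (0, π)).
  u² squared terms: (2)²·∫cos(3x)² dx = 4·π/2 = 2*π;  (3)²·∫sin(5x)² dx = 9·π/2 = 9*π/2.
  u² cross terms: 2·(2)·(3)·∫cos(3x)·sin(5x) dx = 12·(0) = 0.
  So ∫_0^π u² dx = 2*π + 9*π/2 + 0 = 13*π/2.
  (u')² squared terms: (-6)²·∫sin(3x)² dx = 36·π/2 = 18*π;  (15)²·∫cos(5x)² dx = 225·π/2 = 225*π/2.
  (u')² cross terms: 2·(-6)·(15)·∫sin(3x)·cos(5x) dx = -180·(0) = 0.
  So ∫_0^π (u')² dx = 18*π + 225*π/2 + 0 = 261*π/2.
||u||_{H^1}^2 = (13*π/2) + (261*π/2) = 137*π.


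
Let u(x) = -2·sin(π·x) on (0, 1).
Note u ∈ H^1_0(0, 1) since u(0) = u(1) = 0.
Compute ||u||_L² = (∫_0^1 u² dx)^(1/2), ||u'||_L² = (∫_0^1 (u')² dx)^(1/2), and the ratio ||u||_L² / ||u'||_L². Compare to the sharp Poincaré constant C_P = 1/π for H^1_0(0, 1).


||u||_L² / ||u'||_L² = 1/π = C_P.

u(x) = -2·sin(π·x), so u'(x) = -2*π*cos(π*x).
Writing u(x) = A·sin(kπx/L) with A = -2 and k = 1, use ∫_0^L sin²(kπx/L) dx = L/2 and ∫_0^L cos²(kπx/L) dx = L/2.
u² = 4·sin²(π·x) and (u')² = 4*π^2·cos²(π·x), and each of sin², cos² integrates to L/2 = 1/2 over (0, 1).
∫_0^1 u² dx = 2, so ||u||_L² = sqrt(2).
∫_0^1 (u')² dx = 2*π^2, so ||u'||_L² = sqrt(2)*π.
Ratio ||u||_L² / ||u'||_L² = 1/π.
Sharp Poincaré constant on H^1_0(0, 1) is C_P = L/π = 1/π, achieved by sin(π·x).
This is the k = 1 eigenfunction (up to amplitude), so the ratio equals the sharp Poincaré constant exactly.


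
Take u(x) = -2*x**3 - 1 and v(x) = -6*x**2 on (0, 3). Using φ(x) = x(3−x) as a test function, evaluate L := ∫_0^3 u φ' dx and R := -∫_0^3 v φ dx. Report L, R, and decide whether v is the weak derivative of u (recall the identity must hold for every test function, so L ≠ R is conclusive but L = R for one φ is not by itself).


LHS = 729/10, RHS = 729/10. Yes, v = u' weakly.

u(x) = -2*x**3 - 1, classical derivative u'(x) = -6*x**2.
φ(x) = x(3−x), so φ'(x) = 3 - 2*x.
Note φ(0) = φ(3) = 0, so the boundary term u·φ vanishes.
LHS = ∫_0^3 u(x) φ'(x) dx = ∫_0^3 (4*x^4 - 6*x^3 + 2*x - 3) dx. Term by term:
  ∫_0^3 4*x^4 dx = 972/5;  ∫_0^3 -6*x^3 dx = -243/2;  ∫_0^3 2*x dx = 9;
  ∫_0^3 -3 dx = -9.
Sum: 972/5 − 243/2 + 9 − 9 = 729/10.
So LHS = 729/10.
∫_0^3 v(x) φ(x) dx = ∫_0^3 (6*x^4 - 18*x^3) dx. Term by term:
  ∫_0^3 6*x^4 dx = 1458/5;  ∫_0^3 -18*x^3 dx = -729/2.
Sum: 1458/5 − 729/2 = -729/10.
So RHS = -∫_0^3 v(x) φ(x) dx = 729/10.
LHS = RHS, so the identity holds for this test φ.
Moreover u is smooth here and v(x) = u'(x) = -6*x**2 pointwise, so the identity holds for every test function. Hence v is the weak derivative of u.


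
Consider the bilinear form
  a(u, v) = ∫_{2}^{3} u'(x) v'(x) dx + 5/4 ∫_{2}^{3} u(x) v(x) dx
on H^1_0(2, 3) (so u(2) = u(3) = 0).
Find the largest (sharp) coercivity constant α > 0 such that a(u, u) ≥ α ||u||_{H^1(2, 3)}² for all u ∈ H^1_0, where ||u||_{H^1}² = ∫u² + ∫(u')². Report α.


α = 1

Coercivity of a(·,·) on H^1_0(2, 3) means a(u, u) ≥ α ||u||_{H^1}² for every u ∈ H^1_0.
The interval has length L = 1, and Poincaré/coercivity depend only on L. Here a(u, u) = ∫(u')² + (5/4)·∫u².
Here c = 5/4 ≥ 1, so a(u,u) = ∫(u')² + c∫u² ≥ ∫(u')² + ∫u² = ||u||_{H^1}², i.e. α = 1 works. No larger α is possible: a(u,u) ≥ α||u||_{H^1}² means (1−α)∫(u')² ≥ (α−c)∫u², and for the modes u_n = sin(nπ(x−x₀)/L) (x₀ the left endpoint) one has ∫u_n²/∫(u_n')² = (L/(nπ))² → 0, so a(u_n,u_n)/||u_n||_{H^1}² → 1. Hence the optimal constant is α = 1.
Therefore α = 1.


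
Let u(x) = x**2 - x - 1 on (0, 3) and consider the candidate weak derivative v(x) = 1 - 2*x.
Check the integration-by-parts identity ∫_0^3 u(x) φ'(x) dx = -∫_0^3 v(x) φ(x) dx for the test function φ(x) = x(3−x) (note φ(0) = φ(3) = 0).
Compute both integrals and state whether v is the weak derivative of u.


LHS = -9, RHS = 9. No, v is not the weak derivative of u.

u(x) = x**2 - x - 1, classical derivative u'(x) = 2*x - 1.
φ(x) = x(3−x), so φ'(x) = 3 - 2*x.
Note φ(0) = φ(3) = 0, so the boundary term u·φ vanishes.
LHS = ∫_0^3 u(x) φ'(x) dx = ∫_0^3 (-2*x^3 + 5*x^2 - x - 3) dx. Term by term:
  ∫_0^3 -2*x^3 dx = -81/2;  ∫_0^3 5*x^2 dx = 45;  ∫_0^3 -x dx = -9/2;
  ∫_0^3 -3 dx = -9.
Sum: -81/2 + 45 − 9/2 − 9 = -9.
So LHS = -9.
∫_0^3 v(x) φ(x) dx = ∫_0^3 (2*x^3 - 7*x^2 + 3*x) dx. Term by term:
  ∫_0^3 2*x^3 dx = 81/2;  ∫_0^3 -7*x^2 dx = -63;  ∫_0^3 3*x dx = 27/2.
Sum: 81/2 − 63 + 27/2 = -9.
So RHS = -∫_0^3 v(x) φ(x) dx = 9.
LHS − RHS = -18 ≠ 0, so the identity fails.
(For a valid weak derivative the identity must hold for EVERY test function, in particular this one. The failure shows v is NOT the weak derivative of u.)
Correct weak derivative would be u'(x) = 2*x - 1.


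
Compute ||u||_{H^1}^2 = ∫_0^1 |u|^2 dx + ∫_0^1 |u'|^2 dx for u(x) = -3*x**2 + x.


||u||_{H^1}^2 = 229/30

The H^1 norm (squared) on an interval (0, L) is
  ||u||_{H^1}^2 = ∫_0^L u(x)^2 dx + ∫_0^L u'(x)^2 dx.
Compute u'(x) = 1 - 6*x.
Then u(x)^2 = 9*x**4 - 6*x**3 + x**2 and u'(x)^2 = 36*x**2 - 12*x + 1.
Integrate each monomial from 0 to 1 using ∫_0^1 c·x^n dx = c·1^(n+1)/(n+1):
  ∫_0^1 u(x)^2 dx = ∫_0^1 (9*x^4 - 6*x^3 + x^2) dx. Term by term:
    ∫_0^1 9*x^4 dx = 9/5;  ∫_0^1 -6*x^3 dx = -3/2;  ∫_0^1 x^2 dx = 1/3.
  Sum: 9/5 − 3/2 + 1/3 = 19/30.
  ∫_0^1 u'(x)^2 dx = ∫_0^1 (36*x^2 - 12*x + 1) dx. Term by term:
    ∫_0^1 36*x^2 dx = 12;  ∫_0^1 -12*x dx = -6;  ∫_0^1 1 dx = 1.
  Sum: 12 − 6 + 1 = 7.
Adding: ||u||_{H^1}^2 = 19/30 + 7 = 229/30.


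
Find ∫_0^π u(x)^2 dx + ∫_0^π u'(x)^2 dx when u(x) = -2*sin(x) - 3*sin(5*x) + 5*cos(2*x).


||u||_{H^1(0,π)}^2 = -100/21 + 367*π/2

u'(x) = -10*sin(2*x) - 2*cos(x) - 15*cos(5*x).
Expand u² and (u')² and integrate term by term on (0, π), using: for integers n ≥ 1, ∫_0^π sin²(nx) dx = ∫_0^π cos²(nx) dx = π/2; for n ≠ n', ∫_0^π sin(nx)sin(n'x) dx = ∫_0^π cos(nx)cos(n'x) dx = 0; and by product-to-sum, ∫_0^π sin(nx)cos(n'x) dx = ½∫_0^π [sin((n+n')x) + sin((n−n')x)] dx, which is 0 when n+n' is even and 2n/(n²−n'²) when n+n' is odd (it need not vanish on (0, π)).
  u² squared terms: (-3)²·∫sin(5x)² dx = 9·π/2 = 9*π/2;  (-2)²·∫sin(x)² dx = 4·π/2 = 2*π;  (5)²·∫cos(2x)² dx = 25·π/2 = 25*π/2.
  u² cross terms: 2·(-3)·(-2)·∫sin(5x)·sin(x) dx = 12·(0) = 0;  2·(-3)·(5)·∫sin(5x)·cos(2x) dx = -30·(10/21) = -100/7;  2·(-2)·(5)·∫sin(x)·cos(2x) dx = -20·(-2/3) = 40/3.
  So ∫_0^π u² dx = 9*π/2 + 2*π + 25*π/2 + 0 − 100/7 + 40/3 = -20/21 + 19*π.
  (u')² squared terms: (-15)²·∫cos(5x)² dx = 225·π/2 = 225*π/2;  (-10)²·∫sin(2x)² dx = 100·π/2 = 50*π;  (-2)²·∫cos(x)² dx = 4·π/2 = 2*π.
  (u')² cross terms: 2·(-15)·(-10)·∫cos(5x)·sin(2x) dx = 300·(-4/21) = -400/7;  2·(-15)·(-2)·∫cos(5x)·cos(x) dx = 60·(0) = 0;  2·(-10)·(-2)·∫sin(2x)·cos(x) dx = 40·(4/3) = 160/3.
  So ∫_0^π (u')² dx = 225*π/2 + 50*π + 2*π − 400/7 + 0 + 160/3 = -80/21 + 329*π/2.
||u||_{H^1}^2 = (-20/21 + 19*π) + (-80/21 + 329*π/2) = -100/21 + 367*π/2.


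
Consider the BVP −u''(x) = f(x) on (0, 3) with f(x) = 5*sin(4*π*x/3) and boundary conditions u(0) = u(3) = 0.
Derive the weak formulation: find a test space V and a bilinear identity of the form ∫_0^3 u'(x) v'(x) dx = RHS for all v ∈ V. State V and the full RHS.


V = H^1_0(0, 3) (so v(0) = v(3) = 0); weak form: ∫_0^3 u'v' dx = ∫_0^3 (5*sin(4*π*x/3)) v dx for all v ∈ V.

Multiply both sides by a test function v and integrate from 0 to 3:
  ∫_0^3 −u''(x) v(x) dx = ∫_0^3 f(x) v(x) dx.
Integrate the LHS by parts once:
  ∫_0^3 −u'' v dx = −[u'(x) v(x)]_0^3 + ∫_0^3 u'(x) v'(x) dx.
Thus ∫_0^3 u'(x) v'(x) dx = ∫_0^3 f(x) v(x) dx + [u'(x) v(x)]_0^3.
Choose V so that boundary terms are either known or forced to vanish.
u is Dirichlet: u(0) = u(3) = 0. Let V = H^1_0(0, 3); then v(0) = v(3) = 0, and [u' v]_0^3 = 0.
Weak formulation: find u (satisfying any essential BC) such that ∫_0^3 u'(x) v'(x) dx = ∫_0^3 f v dx for all v ∈ V.
Substituting f(x) = 5*sin(4*π*x/3), the right-hand side is ∫_0^3 (5*sin(4*π*x/3)) v dx.


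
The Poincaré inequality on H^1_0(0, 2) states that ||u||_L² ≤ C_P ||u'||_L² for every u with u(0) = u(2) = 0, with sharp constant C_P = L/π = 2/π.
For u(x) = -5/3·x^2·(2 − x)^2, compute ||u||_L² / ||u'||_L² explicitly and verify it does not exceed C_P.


||u||_L² / ||u'||_L² = sqrt(3)/3 < C_P = 2/π.

u(x) = -5/3·x^2·(2 − x)^2, so u'(x) = 20*x*(-x^2 + 3*x - 2)/3.
u(x) = -5/3·x^2·(2 − x)^2 vanishes at x = 0 and x = 2, so u ∈ H^1_0(0, 2). Differentiate via the product rule and integrate the resulting polynomials term by term.
  ∫_0^2 u² dx = ∫_0^2 (25*x^8/9 - 200*x^7/9 + 200*x^6/3 - 800*x^5/9 + 400*x^4/9) dx. Term by term:
    ∫_0^2 25*x^8/9 dx = 12800/81;  ∫_0^2 -200*x^7/9 dx = -6400/9;  ∫_0^2 200*x^6/3 dx = 25600/21;
    ∫_0^2 -800*x^5/9 dx = -25600/27;  ∫_0^2 400*x^4/9 dx = 2560/9.
  Sum: 12800/81 − 6400/9 + 25600/21 − 25600/27 + 2560/9 = 1280/567.
  ∫_0^2 (u')² dx = ∫_0^2 (400*x^6/9 - 800*x^5/3 + 5200*x^4/9 - 1600*x^3/3 + 1600*x^2/9) dx. Term by term:
    ∫_0^2 400*x^6/9 dx = 51200/63;  ∫_0^2 -800*x^5/3 dx = -25600/9;  ∫_0^2 5200*x^4/9 dx = 33280/9;
    ∫_0^2 -1600*x^3/3 dx = -6400/3;  ∫_0^2 1600*x^2/9 dx = 12800/27.
  Sum: 51200/63 − 25600/9 + 33280/9 − 6400/3 + 12800/27 = 1280/189.
∫_0^2 u² dx = 1280/567, so ||u||_L² = 16*sqrt(35)/63.
∫_0^2 (u')² dx = 1280/189, so ||u'||_L² = 16*sqrt(105)/63.
Ratio ||u||_L² / ||u'||_L² = sqrt(3)/3.
Sharp Poincaré constant on H^1_0(0, 2) is C_P = L/π = 2/π, achieved by sin(π/2·x).
A polynomial bump cannot attain the sharp Poincaré constant (only the first sine eigenfunction does), so the ratio is strictly less than C_P, consistent with ||u||_L² ≤ C_P ||u'||_L².


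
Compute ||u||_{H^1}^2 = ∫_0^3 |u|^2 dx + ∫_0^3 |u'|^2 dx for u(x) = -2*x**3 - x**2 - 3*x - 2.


||u||_{H^1}^2 = 385743/70

The H^1 norm (squared) on an interval (0, L) is
  ||u||_{H^1}^2 = ∫_0^L u(x)^2 dx + ∫_0^L u'(x)^2 dx.
Compute u'(x) = -6*x**2 - 2*x - 3.
Then u(x)^2 = 4*x**6 + 4*x**5 + 13*x**4 + 14*x**3 + 13*x**2 + 12*x + 4 and u'(x)^2 = 36*x**4 + 24*x**3 + 40*x**2 + 12*x + 9.
Integrate each monomial from 0 to 3 using ∫_0^3 c·x^n dx = c·3^(n+1)/(n+1):
  ∫_0^3 u(x)^2 dx = ∫_0^3 (4*x^6 + 4*x^5 + 13*x^4 + 14*x^3 + 13*x^2 + 12*x + 4) dx. Term by term:
    ∫_0^3 4*x^6 dx = 8748/7;  ∫_0^3 4*x^5 dx = 486;  ∫_0^3 13*x^4 dx = 3159/5;
    ∫_0^3 14*x^3 dx = 567/2;  ∫_0^3 13*x^2 dx = 117;  ∫_0^3 12*x dx = 54;
    ∫_0^3 4 dx = 12.
  Sum: 8748/7 + 486 + 3159/5 + 567/2 + 117 + 54 + 12 = 198381/70.
  ∫_0^3 u'(x)^2 dx = ∫_0^3 (36*x^4 + 24*x^3 + 40*x^2 + 12*x + 9) dx. Term by term:
    ∫_0^3 36*x^4 dx = 8748/5;  ∫_0^3 24*x^3 dx = 486;  ∫_0^3 40*x^2 dx = 360;
    ∫_0^3 12*x dx = 54;  ∫_0^3 9 dx = 27.
  Sum: 8748/5 + 486 + 360 + 54 + 27 = 13383/5.
Adding: ||u||_{H^1}^2 = 198381/70 + 13383/5 = 385743/70.


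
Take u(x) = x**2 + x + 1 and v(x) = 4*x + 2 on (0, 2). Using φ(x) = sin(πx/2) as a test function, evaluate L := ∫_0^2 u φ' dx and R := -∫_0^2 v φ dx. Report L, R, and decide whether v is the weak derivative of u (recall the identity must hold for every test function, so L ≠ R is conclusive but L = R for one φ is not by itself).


LHS = -12/π, RHS = -24/π. No, v is not the weak derivative of u.

u(x) = x**2 + x + 1, classical derivative u'(x) = 2*x + 1.
φ(x) = sin(πx/2), so φ'(x) = π*cos(π*x/2)/2.
Note φ(0) = φ(2) = 0, so the boundary term u·φ vanishes.
LHS = ∫_0^2 u(x) φ'(x) dx = ∫_0^2 (π*x^2*cos(π*x/2)/2 + π*x*cos(π*x/2)/2 + π*cos(π*x/2)/2) dx. Term by term:
  ∫_0^2 π*cos(π*x/2)/2 dx = 0;  ∫_0^2 π*x*cos(π*x/2)/2 dx = -4/π;  ∫_0^2 π*x^2*cos(π*x/2)/2 dx = -8/π.
Sum: 0 − 4/π − 8/π = -12/π.
So LHS = -12/π.
∫_0^2 v(x) φ(x) dx = ∫_0^2 (4*x*sin(π*x/2) + 2*sin(π*x/2)) dx. Term by term:
  ∫_0^2 2*sin(π*x/2) dx = 8/π;  ∫_0^2 4*x*sin(π*x/2) dx = 16/π.
Sum: 8/π + 16/π = 24/π.
So RHS = -∫_0^2 v(x) φ(x) dx = -24/π.
LHS − RHS = 12/π ≠ 0, so the identity fails.
(For a valid weak derivative the identity must hold for EVERY test function, in particular this one. The failure shows v is NOT the weak derivative of u.)
Correct weak derivative would be u'(x) = 2*x + 1.


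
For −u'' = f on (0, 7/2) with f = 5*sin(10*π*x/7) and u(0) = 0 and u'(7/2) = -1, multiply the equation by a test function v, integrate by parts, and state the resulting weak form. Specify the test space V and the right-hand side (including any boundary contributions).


V = {v ∈ H^1(0, 7/2) : v(0) = 0} (test functions vanish at x = 0 where u is specified); weak form: ∫_0^7/2 u'v' dx = ∫_0^7/2 (5*sin(10*π*x/7)) v dx − v(7/2) for all v ∈ V.

Multiply both sides by a test function v and integrate from 0 to 7/2:
  ∫_0^7/2 −u''(x) v(x) dx = ∫_0^7/2 f(x) v(x) dx.
Integrate the LHS by parts once:
  ∫_0^7/2 −u'' v dx = −[u'(x) v(x)]_0^7/2 + ∫_0^7/2 u'(x) v'(x) dx.
Thus ∫_0^7/2 u'(x) v'(x) dx = ∫_0^7/2 f(x) v(x) dx + [u'(x) v(x)]_0^7/2.
Choose V so that boundary terms are either known or forced to vanish.
Mixed BC: u(0) = 0 (Dirichlet) and u'(7/2) = -1 (Neumann). Define V = {v ∈ H^1(0, 7/2) : v(0) = 0}. Then [u' v]_0^7/2 = u'(7/2)·v(7/2) − u'(0)·0 = − v(7/2).
Weak formulation: find u (satisfying any essential BC) such that ∫_0^7/2 u'(x) v'(x) dx = ∫_0^7/2 f v dx − v(7/2) for all v ∈ V (Dirichlet at 0 absorbed into V; Neumann datum at x = 7/2 contributes the boundary term).
Substituting f(x) = 5*sin(10*π*x/7), the right-hand side is ∫_0^7/2 (5*sin(10*π*x/7)) v dx − v(7/2).


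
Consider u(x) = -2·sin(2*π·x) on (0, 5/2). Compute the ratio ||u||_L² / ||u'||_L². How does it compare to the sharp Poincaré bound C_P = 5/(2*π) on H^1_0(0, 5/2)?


||u||_L² / ||u'||_L² = 1/(2*π) < C_P = 5/(2*π).

u(x) = -2·sin(2*π·x), so u'(x) = -4*π*cos(2*π*x).
Writing u(x) = A·sin(kπx/L) with A = -2 and k = 5, use ∫_0^L sin²(kπx/L) dx = L/2 and ∫_0^L cos²(kπx/L) dx = L/2.
u² = 4·sin²(2*π·x) and (u')² = 16*π^2·cos²(2*π·x), and each of sin², cos² integrates to L/2 = 5/4 over (0, 5/2).
∫_0^5/2 u² dx = 5, so ||u||_L² = sqrt(5).
∫_0^5/2 (u')² dx = 20*π^2, so ||u'||_L² = 2*sqrt(5)*π.
Ratio ||u||_L² / ||u'||_L² = 1/(2*π).
Sharp Poincaré constant on H^1_0(0, 5/2) is C_P = L/π = 5/(2*π), achieved by sin(2*π/5·x).
This is the k = 5 harmonic; the ratio L/(kπ) is strictly less than C_P = L/π, consistent with the sharp inequality ||u||_L² ≤ C_P ||u'||_L².


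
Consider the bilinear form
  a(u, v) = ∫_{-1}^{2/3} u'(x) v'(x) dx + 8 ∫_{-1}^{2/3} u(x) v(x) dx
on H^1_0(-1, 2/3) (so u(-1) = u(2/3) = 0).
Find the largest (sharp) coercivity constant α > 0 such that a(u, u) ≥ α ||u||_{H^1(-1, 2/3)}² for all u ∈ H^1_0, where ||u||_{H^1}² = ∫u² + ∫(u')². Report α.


α = 1

Coercivity of a(·,·) on H^1_0(-1, 2/3) means a(u, u) ≥ α ||u||_{H^1}² for every u ∈ H^1_0.
The interval has length L = 5/3, and Poincaré/coercivity depend only on L. Here a(u, u) = ∫(u')² + (8)·∫u².
Here c = 8 ≥ 1, so a(u,u) = ∫(u')² + c∫u² ≥ ∫(u')² + ∫u² = ||u||_{H^1}², i.e. α = 1 works. No larger α is possible: a(u,u) ≥ α||u||_{H^1}² means (1−α)∫(u')² ≥ (α−c)∫u², and for the modes u_n = sin(nπ(x−x₀)/L) (x₀ the left endpoint) one has ∫u_n²/∫(u_n')² = (L/(nπ))² → 0, so a(u_n,u_n)/||u_n||_{H^1}² → 1. Hence the optimal constant is α = 1.
Therefore α = 1.


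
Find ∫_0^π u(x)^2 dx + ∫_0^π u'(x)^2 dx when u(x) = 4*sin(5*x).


||u||_{H^1(0,π)}^2 = 208*π

u'(x) = 20*cos(5*x).
Expand u² and (u')² and integrate term by term on (0, π), using: for integers n ≥ 1, ∫_0^π sin²(nx) dx = ∫_0^π cos²(nx) dx = π/2; for n ≠ n', ∫_0^π sin(nx)sin(n'x) dx = ∫_0^π cos(nx)cos(n'x) dx = 0; and by product-to-sum, ∫_0^π sin(nx)cos(n'x) dx = ½∫_0^π [sin((n+n')x) + sin((n−n')x)] dx, which is 0 when n+n' is even and 2n/(n²−n'²) when n+n' is odd (it need not vanish on (0, π)).
  u² squared terms: (4)²·∫sin(5x)² dx = 16·π/2 = 8*π.
  So ∫_0^π u² dx = 8*π.
  (u')² squared terms: (20)²·∫cos(5x)² dx = 400·π/2 = 200*π.
  So ∫_0^π (u')² dx = 200*π.
||u||_{H^1}^2 = (8*π) + (200*π) = 208*π.


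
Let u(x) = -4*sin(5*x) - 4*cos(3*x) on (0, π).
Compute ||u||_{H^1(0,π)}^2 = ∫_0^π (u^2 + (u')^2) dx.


||u||_{H^1(0,π)}^2 = 288*π

u'(x) = 12*sin(3*x) - 20*cos(5*x).
Expand u² and (u')² and integrate term by term on (0, π), using: for integers n ≥ 1, ∫_0^π sin²(nx) dx = ∫_0^π cos²(nx) dx = π/2; for n ≠ n', ∫_0^π sin(nx)sin(n'x) dx = ∫_0^π cos(nx)cos(n'x) dx = 0; and by product-to-sum, ∫_0^π sin(nx)cos(n'x) dx = ½∫_0^π [sin((n+n')x) + sin((n−n')x)] dx, which is 0 when n+n' is even and 2n/(n²−n'²) when n+n' is odd (it need not vanish on (0, π)).
  u² squared terms: (-4)²·∫cos(3x)² dx = 16·π/2 = 8*π;  (-4)²·∫sin(5x)² dx = 16·π/2 = 8*π.
  u² cross terms: 2·(-4)·(-4)·∫cos(3x)·sin(5x) dx = 32·(0) = 0.
  So ∫_0^π u² dx = 8*π + 8*π + 0 = 16*π.
  (u')² squared terms: (-20)²·∫cos(5x)² dx = 400·π/2 = 200*π;  (12)²·∫sin(3x)² dx = 144·π/2 = 72*π.
  (u')² cross terms: 2·(-20)·(12)·∫cos(5x)·sin(3x) dx = -480·(0) = 0.
  So ∫_0^π (u')² dx = 200*π + 72*π + 0 = 272*π.
||u||_{H^1}^2 = (16*π) + (272*π) = 288*π.


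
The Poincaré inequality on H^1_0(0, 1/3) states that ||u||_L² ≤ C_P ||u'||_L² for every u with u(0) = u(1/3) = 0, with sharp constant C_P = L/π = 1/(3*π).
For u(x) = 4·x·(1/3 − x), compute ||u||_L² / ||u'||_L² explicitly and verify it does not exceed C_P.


||u||_L² / ||u'||_L² = sqrt(10)/30 < C_P = 1/(3*π).

u(x) = 4·x·(1/3 − x), so u'(x) = 4/3 - 8*x.
u(x) = 4·x·(1/3 − x) vanishes at x = 0 and x = 1/3, so u ∈ H^1_0(0, 1/3). Differentiate via the product rule and integrate the resulting polynomials term by term.
  ∫_0^1/3 u² dx = ∫_0^1/3 (16*x^4 - 32*x^3/3 + 16*x^2/9) dx. Term by term:
    ∫_0^1/3 16*x^4 dx = 16/1215;  ∫_0^1/3 -32*x^3/3 dx = -8/243;  ∫_0^1/3 16*x^2/9 dx = 16/729.
  Sum: 16/1215 − 8/243 + 16/729 = 8/3645.
  ∫_0^1/3 (u')² dx = ∫_0^1/3 (64*x^2 - 64*x/3 + 16/9) dx. Term by term:
    ∫_0^1/3 64*x^2 dx = 64/81;  ∫_0^1/3 -64*x/3 dx = -32/27;  ∫_0^1/3 16/9 dx = 16/27.
  Sum: 64/81 − 32/27 + 16/27 = 16/81.
∫_0^1/3 u² dx = 8/3645, so ||u||_L² = 2*sqrt(10)/135.
∫_0^1/3 (u')² dx = 16/81, so ||u'||_L² = 4/9.
Ratio ||u||_L² / ||u'||_L² = sqrt(10)/30.
Sharp Poincaré constant on H^1_0(0, 1/3) is C_P = L/π = 1/(3*π), achieved by sin(3*π·x).
A polynomial bump cannot attain the sharp Poincaré constant (only the first sine eigenfunction does), so the ratio is strictly less than C_P, consistent with ||u||_L² ≤ C_P ||u'||_L².


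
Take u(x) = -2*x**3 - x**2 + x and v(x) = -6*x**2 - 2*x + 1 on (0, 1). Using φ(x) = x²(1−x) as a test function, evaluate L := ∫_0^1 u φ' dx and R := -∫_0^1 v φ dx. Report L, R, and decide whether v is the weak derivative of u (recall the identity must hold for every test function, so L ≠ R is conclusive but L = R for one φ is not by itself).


LHS = 13/60, RHS = 13/60. Yes, v = u' weakly.

u(x) = -2*x**3 - x**2 + x, classical derivative u'(x) = -6*x**2 - 2*x + 1.
φ(x) = x²(1−x), so φ'(x) = x*(2 - 3*x).
Note φ(0) = φ(1) = 0, so the boundary term u·φ vanishes.
LHS = ∫_0^1 u(x) φ'(x) dx = ∫_0^1 (6*x^5 - x^4 - 5*x^3 + 2*x^2) dx. Term by term:
  ∫_0^1 6*x^5 dx = 1;  ∫_0^1 -x^4 dx = -1/5;  ∫_0^1 -5*x^3 dx = -5/4;
  ∫_0^1 2*x^2 dx = 2/3.
Sum: 1 − 1/5 − 5/4 + 2/3 = 13/60.
So LHS = 13/60.
∫_0^1 v(x) φ(x) dx = ∫_0^1 (6*x^5 - 4*x^4 - 3*x^3 + x^2) dx. Term by term:
  ∫_0^1 6*x^5 dx = 1;  ∫_0^1 -4*x^4 dx = -4/5;  ∫_0^1 -3*x^3 dx = -3/4;
  ∫_0^1 x^2 dx = 1/3.
Sum: 1 − 4/5 − 3/4 + 1/3 = -13/60.
So RHS = -∫_0^1 v(x) φ(x) dx = 13/60.
LHS = RHS, so the identity holds for this test φ.
Moreover u is smooth here and v(x) = u'(x) = -6*x**2 - 2*x + 1 pointwise, so the identity holds for every test function. Hence v is the weak derivative of u.


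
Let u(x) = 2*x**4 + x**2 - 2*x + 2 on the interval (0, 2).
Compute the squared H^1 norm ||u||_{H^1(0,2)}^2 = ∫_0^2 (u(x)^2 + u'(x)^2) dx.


||u||_{H^1}^2 = 478816/315

The H^1 norm (squared) on an interval (0, L) is
  ||u||_{H^1}^2 = ∫_0^L u(x)^2 dx + ∫_0^L u'(x)^2 dx.
Compute u'(x) = 8*x**3 + 2*x - 2.
Then u(x)^2 = 4*x**8 + 4*x**6 - 8*x**5 + 9*x**4 - 4*x**3 + 8*x**2 - 8*x + 4 and u'(x)^2 = 64*x**6 + 32*x**4 - 32*x**3 + 4*x**2 - 8*x + 4.
Integrate each monomial from 0 to 2 using ∫_0^2 c·x^n dx = c·2^(n+1)/(n+1):
  ∫_0^2 u(x)^2 dx = ∫_0^2 (4*x^8 + 4*x^6 - 8*x^5 + 9*x^4 - 4*x^3 + 8*x^2 - 8*x + 4) dx. Term by term:
    ∫_0^2 4*x^8 dx = 2048/9;  ∫_0^2 4*x^6 dx = 512/7;  ∫_0^2 -8*x^5 dx = -256/3;
    ∫_0^2 9*x^4 dx = 288/5;  ∫_0^2 -4*x^3 dx = -16;  ∫_0^2 8*x^2 dx = 64/3;
    ∫_0^2 -8*x dx = -16;  ∫_0^2 4 dx = 8.
  Sum: 2048/9 + 512/7 − 256/3 + 288/5 − 16 + 64/3 − 16 + 8 = 85144/315.
  ∫_0^2 u'(x)^2 dx = ∫_0^2 (64*x^6 + 32*x^4 - 32*x^3 + 4*x^2 - 8*x + 4) dx. Term by term:
    ∫_0^2 64*x^6 dx = 8192/7;  ∫_0^2 32*x^4 dx = 1024/5;  ∫_0^2 -32*x^3 dx = -128;
    ∫_0^2 4*x^2 dx = 32/3;  ∫_0^2 -8*x dx = -16;  ∫_0^2 4 dx = 8.
  Sum: 8192/7 + 1024/5 − 128 + 32/3 − 16 + 8 = 131224/105.
Adding: ||u||_{H^1}^2 = 85144/315 + 131224/105 = 478816/315.


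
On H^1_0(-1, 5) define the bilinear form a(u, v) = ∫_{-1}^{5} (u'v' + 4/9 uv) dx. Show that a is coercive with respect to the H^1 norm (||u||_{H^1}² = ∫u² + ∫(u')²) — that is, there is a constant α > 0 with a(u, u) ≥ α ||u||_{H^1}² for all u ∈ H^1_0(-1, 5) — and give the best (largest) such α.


α = (π^2 + 16)/(π^2 + 36)

Coercivity of a(·,·) on H^1_0(-1, 5) means a(u, u) ≥ α ||u||_{H^1}² for every u ∈ H^1_0.
The interval has length L = 6, and Poincaré/coercivity depend only on L. Here a(u, u) = ∫(u')² + (4/9)·∫u².
Here 0 < c = 4/9 < 1. The condition a(u,u) ≥ α||u||_{H^1}² reads (1−α)∫(u')² ≥ (α−c)∫u². Any admissible α is ≤ 1 (rapidly oscillating u have ∫u²/∫(u')² → 0), and α = 1 would force 0 ≥ (1−c)∫u², impossible since c < 1; so 1−α > 0. By the sharp Poincaré inequality on H^1_0 of an interval of length L, ∫(u')² ≥ (π/L)²∫u² with equality for the first sine mode sin(π(x−x₀)/L) (x₀ the left endpoint), so the inequality holds for all u iff (1−α)(π/L)² ≥ α − c, i.e. α ≤ ((π/L)² + c)/((π/L)² + 1) = (1 + c(L/π)²)/(1 + (L/π)²). With (π/L)² = π^2/36 and c = 4/9, the largest admissible constant is α = ((π/L)² + c)/((π/L)² + 1).
Simplifying, α = (π^2 + 16)/(π^2 + 36).


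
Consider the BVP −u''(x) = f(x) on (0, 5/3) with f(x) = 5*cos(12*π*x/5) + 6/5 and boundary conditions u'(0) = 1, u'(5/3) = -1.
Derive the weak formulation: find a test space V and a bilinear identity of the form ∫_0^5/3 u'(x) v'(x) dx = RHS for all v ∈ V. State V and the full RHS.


V = H^1(0, 5/3) (v unrestricted at boundary; u is determined up to an additive constant); weak form: ∫_0^5/3 u'v' dx = ∫_0^5/3 (5*cos(12*π*x/5) + 6/5) v dx − v(5/3) − v(0) for all v ∈ V.

Multiply both sides by a test function v and integrate from 0 to 5/3:
  ∫_0^5/3 −u''(x) v(x) dx = ∫_0^5/3 f(x) v(x) dx.
Integrate the LHS by parts once:
  ∫_0^5/3 −u'' v dx = −[u'(x) v(x)]_0^5/3 + ∫_0^5/3 u'(x) v'(x) dx.
Thus ∫_0^5/3 u'(x) v'(x) dx = ∫_0^5/3 f(x) v(x) dx + [u'(x) v(x)]_0^5/3.
Choose V so that boundary terms are either known or forced to vanish.
u has inhomogeneous Neumann u'(0) = 1, u'(5/3) = -1. [u' v]_0^5/3 = (-1)·v(5/3) − (1)·v(0) = − v(5/3) − v(0). Take V = H^1(0, 5/3); boundary term becomes part of RHS.
Weak formulation: find u (satisfying any essential BC) such that ∫_0^5/3 u'(x) v'(x) dx = ∫_0^5/3 f v dx − v(5/3) − v(0) for all v ∈ V (Neumann data are natural BCs: they enter the RHS as boundary terms).
Substituting f(x) = 5*cos(12*π*x/5) + 6/5, the right-hand side is ∫_0^5/3 (5*cos(12*π*x/5) + 6/5) v dx − v(5/3) − v(0).
Compatibility check (pure Neumann): taking v ≡ 1 ∈ V gives 0 = ∫_0^5/3 f dx + (-1) − (1), i.e. ∫_0^5/3 f dx must equal u'(0) − u'(5/3) = 2. Indeed ∫_0^5/3 (5*cos(12*π*x/5) + 6/5) dx = 2, so the data are compatible. The solution is then unique only up to an additive constant (fix it e.g. by requiring ∫_0^5/3 u dx = 0).


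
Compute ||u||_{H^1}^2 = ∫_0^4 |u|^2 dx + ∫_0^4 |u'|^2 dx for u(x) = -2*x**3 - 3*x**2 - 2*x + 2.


||u||_{H^1}^2 = 3626912/105

The H^1 norm (squared) on an interval (0, L) is
  ||u||_{H^1}^2 = ∫_0^L u(x)^2 dx + ∫_0^L u'(x)^2 dx.
Compute u'(x) = -6*x**2 - 6*x - 2.
Then u(x)^2 = 4*x**6 + 12*x**5 + 17*x**4 + 4*x**3 - 8*x**2 - 8*x + 4 and u'(x)^2 = 36*x**4 + 72*x**3 + 60*x**2 + 24*x + 4.
Integrate each monomial from 0 to 4 using ∫_0^4 c·x^n dx = c·4^(n+1)/(n+1):
  ∫_0^4 u(x)^2 dx = ∫_0^4 (4*x^6 + 12*x^5 + 17*x^4 + 4*x^3 - 8*x^2 - 8*x + 4) dx. Term by term:
    ∫_0^4 4*x^6 dx = 65536/7;  ∫_0^4 12*x^5 dx = 8192;  ∫_0^4 17*x^4 dx = 17408/5;
    ∫_0^4 4*x^3 dx = 256;  ∫_0^4 -8*x^2 dx = -512/3;  ∫_0^4 -8*x dx = -64;
    ∫_0^4 4 dx = 16.
  Sum: 65536/7 + 8192 + 17408/5 + 256 − 512/3 − 64 + 16 = 2212688/105.
  ∫_0^4 u'(x)^2 dx = ∫_0^4 (36*x^4 + 72*x^3 + 60*x^2 + 24*x + 4) dx. Term by term:
    ∫_0^4 36*x^4 dx = 36864/5;  ∫_0^4 72*x^3 dx = 4608;  ∫_0^4 60*x^2 dx = 1280;
    ∫_0^4 24*x dx = 192;  ∫_0^4 4 dx = 16.
  Sum: 36864/5 + 4608 + 1280 + 192 + 16 = 67344/5.
Adding: ||u||_{H^1}^2 = 2212688/105 + 67344/5 = 3626912/105.


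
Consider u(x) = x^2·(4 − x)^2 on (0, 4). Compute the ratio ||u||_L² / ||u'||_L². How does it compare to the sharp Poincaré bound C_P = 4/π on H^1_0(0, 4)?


||u||_L² / ||u'||_L² = 2*sqrt(3)/3 < C_P = 4/π.

u(x) = x^2·(4 − x)^2, so u'(x) = 4*x*(x - 4)*(x - 2).
u(x) = x^2·(4 − x)^2 vanishes at x = 0 and x = 4, so u ∈ H^1_0(0, 4). Differentiate via the product rule and integrate the resulting polynomials term by term.
  ∫_0^4 u² dx = ∫_0^4 (x^8 - 16*x^7 + 96*x^6 - 256*x^5 + 256*x^4) dx. Term by term:
    ∫_0^4 x^8 dx = 262144/9;  ∫_0^4 -16*x^7 dx = -131072;  ∫_0^4 96*x^6 dx = 1572864/7;
    ∫_0^4 -256*x^5 dx = -524288/3;  ∫_0^4 256*x^4 dx = 262144/5.
  Sum: 262144/9 − 131072 + 1572864/7 − 524288/3 + 262144/5 = 131072/315.
  ∫_0^4 (u')² dx = ∫_0^4 (16*x^6 - 192*x^5 + 832*x^4 - 1536*x^3 + 1024*x^2) dx. Term by term:
    ∫_0^4 16*x^6 dx = 262144/7;  ∫_0^4 -192*x^5 dx = -131072;  ∫_0^4 832*x^4 dx = 851968/5;
    ∫_0^4 -1536*x^3 dx = -98304;  ∫_0^4 1024*x^2 dx = 65536/3.
  Sum: 262144/7 − 131072 + 851968/5 − 98304 + 65536/3 = 32768/105.
∫_0^4 u² dx = 131072/315, so ||u||_L² = 256*sqrt(70)/105.
∫_0^4 (u')² dx = 32768/105, so ||u'||_L² = 128*sqrt(210)/105.
Ratio ||u||_L² / ||u'||_L² = 2*sqrt(3)/3.
Sharp Poincaré constant on H^1_0(0, 4) is C_P = L/π = 4/π, achieved by sin(π/4·x).
A polynomial bump cannot attain the sharp Poincaré constant (only the first sine eigenfunction does), so the ratio is strictly less than C_P, consistent with ||u||_L² ≤ C_P ||u'||_L².


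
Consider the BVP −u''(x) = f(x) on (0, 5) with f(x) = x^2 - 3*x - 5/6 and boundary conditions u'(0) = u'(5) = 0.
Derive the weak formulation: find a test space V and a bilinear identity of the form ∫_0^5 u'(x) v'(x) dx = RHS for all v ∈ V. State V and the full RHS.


V = H^1(0, 5) (no boundary constraint on v; u is determined up to an additive constant); weak form: ∫_0^5 u'v' dx = ∫_0^5 (x^2 - 3*x - 5/6) v dx for all v ∈ V.

Multiply both sides by a test function v and integrate from 0 to 5:
  ∫_0^5 −u''(x) v(x) dx = ∫_0^5 f(x) v(x) dx.
Integrate the LHS by parts once:
  ∫_0^5 −u'' v dx = −[u'(x) v(x)]_0^5 + ∫_0^5 u'(x) v'(x) dx.
Thus ∫_0^5 u'(x) v'(x) dx = ∫_0^5 f(x) v(x) dx + [u'(x) v(x)]_0^5.
Choose V so that boundary terms are either known or forced to vanish.
u has homogeneous Neumann: u'(0) = u'(5) = 0. So [u' v]_0^5 = 0·v(5) − 0·v(0) = 0 for any v; take V = H^1(0, 5).
Weak formulation: find u (satisfying any essential BC) such that ∫_0^5 u'(x) v'(x) dx = ∫_0^5 f v dx for all v ∈ V (homogeneous Neumann, so boundary terms vanish).
Substituting f(x) = x^2 - 3*x - 5/6, the right-hand side is ∫_0^5 (x^2 - 3*x - 5/6) v dx.
Compatibility check (pure Neumann): taking v ≡ 1 ∈ V gives 0 = ∫_0^5 f dx + (0) − (0), i.e. ∫_0^5 f dx must equal u'(0) − u'(5) = 0. Indeed ∫_0^5 (x^2 - 3*x - 5/6) dx = 0, so the data are compatible. The solution is then unique only up to an additive constant (fix it e.g. by requiring ∫_0^5 u dx = 0).


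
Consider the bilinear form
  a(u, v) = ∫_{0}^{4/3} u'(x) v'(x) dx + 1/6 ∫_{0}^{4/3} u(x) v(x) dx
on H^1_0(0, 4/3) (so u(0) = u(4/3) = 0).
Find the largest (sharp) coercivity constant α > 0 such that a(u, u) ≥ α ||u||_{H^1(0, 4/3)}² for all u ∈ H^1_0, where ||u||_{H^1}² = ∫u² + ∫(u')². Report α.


α = (8 + 27*π^2)/(3*(16 + 9*π^2))

Coercivity of a(·,·) on H^1_0(0, 4/3) means a(u, u) ≥ α ||u||_{H^1}² for every u ∈ H^1_0.
The interval has length L = 4/3, and Poincaré/coercivity depend only on L. Here a(u, u) = ∫(u')² + (1/6)·∫u².
Here 0 < c = 1/6 < 1. The condition a(u,u) ≥ α||u||_{H^1}² reads (1−α)∫(u')² ≥ (α−c)∫u². Any admissible α is ≤ 1 (rapidly oscillating u have ∫u²/∫(u')² → 0), and α = 1 would force 0 ≥ (1−c)∫u², impossible since c < 1; so 1−α > 0. By the sharp Poincaré inequality on H^1_0 of an interval of length L, ∫(u')² ≥ (π/L)²∫u² with equality for the first sine mode sin(π(x−x₀)/L) (x₀ the left endpoint), so the inequality holds for all u iff (1−α)(π/L)² ≥ α − c, i.e. α ≤ ((π/L)² + c)/((π/L)² + 1) = (1 + c(L/π)²)/(1 + (L/π)²). With (π/L)² = 9*π^2/16 and c = 1/6, the largest admissible constant is α = ((π/L)² + c)/((π/L)² + 1).
Simplifying, α = (8 + 27*π^2)/(3*(16 + 9*π^2)).


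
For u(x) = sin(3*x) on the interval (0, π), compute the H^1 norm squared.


||u||_{H^1(0,π)}^2 = 5*π

u'(x) = 3*cos(3*x).
Expand u² and (u')² and integrate term by term on (0, π), using: for integers n ≥ 1, ∫_0^π sin²(nx) dx = ∫_0^π cos²(nx) dx = π/2; for n ≠ n', ∫_0^π sin(nx)sin(n'x) dx = ∫_0^π cos(nx)cos(n'x) dx = 0; and by product-to-sum, ∫_0^π sin(nx)cos(n'x) dx = ½∫_0^π [sin((n+n')x) + sin((n−n')x)] dx, which is 0 when n+n' is even and 2n/(n²−n'²) when n+n' is odd (it need not vanish on (0, π)).
  u² squared terms: (1)²·∫sin(3x)² dx = 1·π/2 = π/2.
  So ∫_0^π u² dx = π/2.
  (u')² squared terms: (3)²·∫cos(3x)² dx = 9·π/2 = 9*π/2.
  So ∫_0^π (u')² dx = 9*π/2.
||u||_{H^1}^2 = (π/2) + (9*π/2) = 5*π.


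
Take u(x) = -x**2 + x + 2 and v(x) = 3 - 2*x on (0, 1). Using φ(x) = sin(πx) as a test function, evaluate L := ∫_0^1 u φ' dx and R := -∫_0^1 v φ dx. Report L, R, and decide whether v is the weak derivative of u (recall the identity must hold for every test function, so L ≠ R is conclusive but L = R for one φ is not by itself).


LHS = 0, RHS = -4/π. No, v is not the weak derivative of u.

u(x) = -x**2 + x + 2, classical derivative u'(x) = 1 - 2*x.
φ(x) = sin(πx), so φ'(x) = π*cos(π*x).
Note φ(0) = φ(1) = 0, so the boundary term u·φ vanishes.
LHS = ∫_0^1 u(x) φ'(x) dx = ∫_0^1 (-π*x^2*cos(π*x) + π*x*cos(π*x) + 2*π*cos(π*x)) dx. Term by term:
  ∫_0^1 2*π*cos(π*x) dx = 0;  ∫_0^1 π*x*cos(π*x) dx = -2/π;  ∫_0^1 -π*x^2*cos(π*x) dx = 2/π.
Sum: 0 − 2/π + 2/π = 0.
So LHS = 0.
∫_0^1 v(x) φ(x) dx = ∫_0^1 (-2*x*sin(π*x) + 3*sin(π*x)) dx. Term by term:
  ∫_0^1 3*sin(π*x) dx = 6/π;  ∫_0^1 -2*x*sin(π*x) dx = -2/π.
Sum: 6/π − 2/π = 4/π.
So RHS = -∫_0^1 v(x) φ(x) dx = -4/π.
LHS − RHS = 4/π ≠ 0, so the identity fails.
(For a valid weak derivative the identity must hold for EVERY test function, in particular this one. The failure shows v is NOT the weak derivative of u.)
Correct weak derivative would be u'(x) = 1 - 2*x.


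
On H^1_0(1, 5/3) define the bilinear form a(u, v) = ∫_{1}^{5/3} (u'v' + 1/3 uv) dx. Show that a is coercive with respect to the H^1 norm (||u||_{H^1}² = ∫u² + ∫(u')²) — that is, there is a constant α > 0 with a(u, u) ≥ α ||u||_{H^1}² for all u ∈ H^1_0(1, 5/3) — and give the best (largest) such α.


α = (4 + 27*π^2)/(3*(4 + 9*π^2))

Coercivity of a(·,·) on H^1_0(1, 5/3) means a(u, u) ≥ α ||u||_{H^1}² for every u ∈ H^1_0.
The interval has length L = 2/3, and Poincaré/coercivity depend only on L. Here a(u, u) = ∫(u')² + (1/3)·∫u².
Here 0 < c = 1/3 < 1. The condition a(u,u) ≥ α||u||_{H^1}² reads (1−α)∫(u')² ≥ (α−c)∫u². Any admissible α is ≤ 1 (rapidly oscillating u have ∫u²/∫(u')² → 0), and α = 1 would force 0 ≥ (1−c)∫u², impossible since c < 1; so 1−α > 0. By the sharp Poincaré inequality on H^1_0 of an interval of length L, ∫(u')² ≥ (π/L)²∫u² with equality for the first sine mode sin(π(x−x₀)/L) (x₀ the left endpoint), so the inequality holds for all u iff (1−α)(π/L)² ≥ α − c, i.e. α ≤ ((π/L)² + c)/((π/L)² + 1) = (1 + c(L/π)²)/(1 + (L/π)²). With (π/L)² = 9*π^2/4 and c = 1/3, the largest admissible constant is α = ((π/L)² + c)/((π/L)² + 1).
Simplifying, α = (4 + 27*π^2)/(3*(4 + 9*π^2)).


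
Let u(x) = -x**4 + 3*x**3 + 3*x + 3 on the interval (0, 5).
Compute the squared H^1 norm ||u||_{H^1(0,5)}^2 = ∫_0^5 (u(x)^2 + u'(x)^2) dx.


||u||_{H^1}^2 = 15136505/252

The H^1 norm (squared) on an interval (0, L) is
  ||u||_{H^1}^2 = ∫_0^L u(x)^2 dx + ∫_0^L u'(x)^2 dx.
Compute u'(x) = -4*x**3 + 9*x**2 + 3.
Then u(x)^2 = x**8 - 6*x**7 + 9*x**6 - 6*x**5 + 12*x**4 + 18*x**3 + 9*x**2 + 18*x + 9 and u'(x)^2 = 16*x**6 - 72*x**5 + 81*x**4 - 24*x**3 + 54*x**2 + 9.
Integrate each monomial from 0 to 5 using ∫_0^5 c·x^n dx = c·5^(n+1)/(n+1):
  ∫_0^5 u(x)^2 dx = ∫_0^5 (x^8 - 6*x^7 + 9*x^6 - 6*x^5 + 12*x^4 + 18*x^3 + 9*x^2 + 18*x + 9) dx. Term by term:
    ∫_0^5 x^8 dx = 1953125/9;  ∫_0^5 -6*x^7 dx = -1171875/4;  ∫_0^5 9*x^6 dx = 703125/7;
    ∫_0^5 -6*x^5 dx = -15625;  ∫_0^5 12*x^4 dx = 7500;  ∫_0^5 18*x^3 dx = 5625/2;
    ∫_0^5 9*x^2 dx = 375;  ∫_0^5 18*x dx = 225;  ∫_0^5 9 dx = 45.
  Sum: 1953125/9 − 1171875/4 + 703125/7 − 15625 + 7500 + 5625/2 + 375 + 225 + 45 = 4995665/252.
  ∫_0^5 u'(x)^2 dx = ∫_0^5 (16*x^6 - 72*x^5 + 81*x^4 - 24*x^3 + 54*x^2 + 9) dx. Term by term:
    ∫_0^5 16*x^6 dx = 1250000/7;  ∫_0^5 -72*x^5 dx = -187500;  ∫_0^5 81*x^4 dx = 50625;
    ∫_0^5 -24*x^3 dx = -3750;  ∫_0^5 54*x^2 dx = 2250;  ∫_0^5 9 dx = 45.
  Sum: 1250000/7 − 187500 + 50625 − 3750 + 2250 + 45 = 281690/7.
Adding: ||u||_{H^1}^2 = 4995665/252 + 281690/7 = 15136505/252.


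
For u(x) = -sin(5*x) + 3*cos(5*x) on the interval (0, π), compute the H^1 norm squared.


||u||_{H^1(0,π)}^2 = 130*π

u'(x) = -15*sin(5*x) - 5*cos(5*x).
Expand u² and (u')² and integrate term by term on (0, π), using: for integers n ≥ 1, ∫_0^π sin²(nx) dx = ∫_0^π cos²(nx) dx = π/2; for n ≠ n', ∫_0^π sin(nx)sin(n'x) dx = ∫_0^π cos(nx)cos(n'x) dx = 0; and by product-to-sum, ∫_0^π sin(nx)cos(n'x) dx = ½∫_0^π [sin((n+n')x) + sin((n−n')x)] dx, which is 0 when n+n' is even and 2n/(n²−n'²) when n+n' is odd (it need not vanish on (0, π)).
  u² squared terms: (-1)²·∫sin(5x)² dx = 1·π/2 = π/2;  (3)²·∫cos(5x)² dx = 9·π/2 = 9*π/2.
  u² cross terms: 2·(-1)·(3)·∫sin(5x)·cos(5x) dx = -6·(0) = 0.
  So ∫_0^π u² dx = π/2 + 9*π/2 + 0 = 5*π.
  (u')² squared terms: (-15)²·∫sin(5x)² dx = 225·π/2 = 225*π/2;  (-5)²·∫cos(5x)² dx = 25·π/2 = 25*π/2.
  (u')² cross terms: 2·(-15)·(-5)·∫sin(5x)·cos(5x) dx = 150·(0) = 0.
  So ∫_0^π (u')² dx = 225*π/2 + 25*π/2 + 0 = 125*π.
||u||_{H^1}^2 = (5*π) + (125*π) = 130*π.


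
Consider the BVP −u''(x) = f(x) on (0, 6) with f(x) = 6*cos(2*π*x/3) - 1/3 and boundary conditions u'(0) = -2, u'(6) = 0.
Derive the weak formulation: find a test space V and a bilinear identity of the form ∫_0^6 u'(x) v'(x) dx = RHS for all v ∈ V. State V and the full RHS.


V = H^1(0, 6) (v unrestricted at boundary; u is determined up to an additive constant); weak form: ∫_0^6 u'v' dx = ∫_0^6 (6*cos(2*π*x/3) - 1/3) v dx + 2·v(0) for all v ∈ V.

Multiply both sides by a test function v and integrate from 0 to 6:
  ∫_0^6 −u''(x) v(x) dx = ∫_0^6 f(x) v(x) dx.
Integrate the LHS by parts once:
  ∫_0^6 −u'' v dx = −[u'(x) v(x)]_0^6 + ∫_0^6 u'(x) v'(x) dx.
Thus ∫_0^6 u'(x) v'(x) dx = ∫_0^6 f(x) v(x) dx + [u'(x) v(x)]_0^6.
Choose V so that boundary terms are either known or forced to vanish.
u has inhomogeneous Neumann u'(0) = -2, u'(6) = 0. [u' v]_0^6 = (0)·v(6) − (-2)·v(0) = 2·v(0). Take V = H^1(0, 6); boundary term becomes part of RHS.
Weak formulation: find u (satisfying any essential BC) such that ∫_0^6 u'(x) v'(x) dx = ∫_0^6 f v dx + 2·v(0) for all v ∈ V (Neumann data are natural BCs: they enter the RHS as boundary terms).
Substituting f(x) = 6*cos(2*π*x/3) - 1/3, the right-hand side is ∫_0^6 (6*cos(2*π*x/3) - 1/3) v dx + 2·v(0).
Compatibility check (pure Neumann): taking v ≡ 1 ∈ V gives 0 = ∫_0^6 f dx + (0) − (-2), i.e. ∫_0^6 f dx must equal u'(0) − u'(6) = -2. Indeed ∫_0^6 (6*cos(2*π*x/3) - 1/3) dx = -2, so the data are compatible. The solution is then unique only up to an additive constant (fix it e.g. by requiring ∫_0^6 u dx = 0).


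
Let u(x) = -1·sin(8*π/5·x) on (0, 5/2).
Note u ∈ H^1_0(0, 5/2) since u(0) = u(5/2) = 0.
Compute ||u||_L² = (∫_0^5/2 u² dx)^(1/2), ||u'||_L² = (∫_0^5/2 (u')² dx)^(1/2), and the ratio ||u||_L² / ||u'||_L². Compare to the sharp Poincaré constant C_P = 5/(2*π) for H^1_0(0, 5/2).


||u||_L² / ||u'||_L² = 5/(8*π) < C_P = 5/(2*π).

u(x) = -1·sin(8*π/5·x), so u'(x) = -8*π*cos(8*π*x/5)/5.
Writing u(x) = A·sin(kπx/L) with A = -1 and k = 4, use ∫_0^L sin²(kπx/L) dx = L/2 and ∫_0^L cos²(kπx/L) dx = L/2.
u² = 1·sin²(8*π/5·x) and (u')² = 64*π^2/25·cos²(8*π/5·x), and each of sin², cos² integrates to L/2 = 5/4 over (0, 5/2).
∫_0^5/2 u² dx = 5/4, so ||u||_L² = sqrt(5)/2.
∫_0^5/2 (u')² dx = 16*π^2/5, so ||u'||_L² = 4*sqrt(5)*π/5.
Ratio ||u||_L² / ||u'||_L² = 5/(8*π).
Sharp Poincaré constant on H^1_0(0, 5/2) is C_P = L/π = 5/(2*π), achieved by sin(2*π/5·x).
This is the k = 4 harmonic; the ratio L/(kπ) is strictly less than C_P = L/π, consistent with the sharp inequality ||u||_L² ≤ C_P ||u'||_L².
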